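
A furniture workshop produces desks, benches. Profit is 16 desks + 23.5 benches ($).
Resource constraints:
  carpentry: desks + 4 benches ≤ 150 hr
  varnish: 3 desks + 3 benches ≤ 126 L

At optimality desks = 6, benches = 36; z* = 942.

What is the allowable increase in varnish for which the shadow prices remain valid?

324

Binding constraints: carpentry, varnish. The basis is B = [[1,4],[3,3]] with det -9.
Per unit increase in varnish, x* moves by d = (0.4444, -0.1111).
The basis stays optimal until benches reaches 0; allowable increase = 324 L.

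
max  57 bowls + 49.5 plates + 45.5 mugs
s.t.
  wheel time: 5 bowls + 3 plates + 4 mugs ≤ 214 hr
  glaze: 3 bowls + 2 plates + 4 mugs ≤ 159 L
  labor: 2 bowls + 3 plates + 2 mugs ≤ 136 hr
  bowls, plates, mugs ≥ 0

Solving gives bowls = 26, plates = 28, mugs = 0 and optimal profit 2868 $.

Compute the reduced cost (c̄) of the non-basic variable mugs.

Binding: wheel time and labor. Non-binding: glaze (25 unused).
Since glaze is not tight, its dual is 0.
Dual feasibility on the basic columns requires 5·y_wheel time + 2·y_labor = 57, 3·y_wheel time + 3·y_labor = 49.5.
→ y_wheel time = 8 and y_labor = 8.5.
Reduced cost of mugs: c₃ − yᵀa₃ = 45.5 − (8·4 + 8.5·2) = 45.5 − 49 = -3.5.

-3.5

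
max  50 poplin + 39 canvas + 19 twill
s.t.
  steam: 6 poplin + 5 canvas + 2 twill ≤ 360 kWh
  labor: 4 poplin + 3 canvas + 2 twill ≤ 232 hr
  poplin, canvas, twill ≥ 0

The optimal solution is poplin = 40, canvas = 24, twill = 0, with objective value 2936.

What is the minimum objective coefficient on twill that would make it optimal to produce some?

22

At the optimum: steam uses 360 of 360 (binding); labor uses 232 of 232 (binding).
From A_Bᵀ y = c: 6·y_steam + 4·y_labor = 50; 5·y_steam + 3·y_labor = 39.
Solving: y_steam = 3, y_labor = 8.
twill enters the basis when its profit ≥ yᵀa₃ = 3·2 + 8·2 = 22.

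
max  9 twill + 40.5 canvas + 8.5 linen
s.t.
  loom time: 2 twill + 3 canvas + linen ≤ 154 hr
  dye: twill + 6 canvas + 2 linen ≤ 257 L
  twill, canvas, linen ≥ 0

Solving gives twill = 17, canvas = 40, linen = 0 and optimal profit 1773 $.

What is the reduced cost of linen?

At the optimum: loom time uses 154 of 154 (binding); dye uses 257 of 257 (binding).
The binding rows give the dual system: 2·y_loom time + 1·y_dye = 9 and 3·y_loom time + 6·y_dye = 40.5.
→ y_loom time = 1.5 and y_dye = 6.
Reduced cost of linen: c₃ − yᵀa₃ = 8.5 − (1.5·1 + 6·2) = 8.5 − 13.5 = -5.

-5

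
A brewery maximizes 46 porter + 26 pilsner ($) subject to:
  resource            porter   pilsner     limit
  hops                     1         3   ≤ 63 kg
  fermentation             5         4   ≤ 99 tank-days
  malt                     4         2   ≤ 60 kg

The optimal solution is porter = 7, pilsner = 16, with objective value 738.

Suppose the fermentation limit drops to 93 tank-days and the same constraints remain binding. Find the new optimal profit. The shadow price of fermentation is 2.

Δb = -6, so new z* = 738 + (2)·(-6) = 738 − 12 = 726.

726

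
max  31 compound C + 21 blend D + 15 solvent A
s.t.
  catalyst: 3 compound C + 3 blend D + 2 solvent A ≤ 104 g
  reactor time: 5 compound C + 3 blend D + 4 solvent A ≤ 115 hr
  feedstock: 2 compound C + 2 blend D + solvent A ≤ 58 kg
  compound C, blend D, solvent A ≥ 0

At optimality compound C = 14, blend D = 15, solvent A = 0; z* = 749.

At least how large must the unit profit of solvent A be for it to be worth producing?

At the optimum: catalyst uses 87 of 104 (slack = 17); reactor time uses 115 of 115 (binding); feedstock uses 58 of 58 (binding).
Slack constraints have shadow price 0 (complementary slackness).
Dual feasibility on the basic columns requires 5·y_reactor time + 2·y_feedstock = 31, 3·y_reactor time + 2·y_feedstock = 21.
This yields shadow prices y_reactor time = 5, y_feedstock = 3.
solvent A enters the basis when its profit ≥ yᵀa₃ = 5·4 + 3·1 = 23.

23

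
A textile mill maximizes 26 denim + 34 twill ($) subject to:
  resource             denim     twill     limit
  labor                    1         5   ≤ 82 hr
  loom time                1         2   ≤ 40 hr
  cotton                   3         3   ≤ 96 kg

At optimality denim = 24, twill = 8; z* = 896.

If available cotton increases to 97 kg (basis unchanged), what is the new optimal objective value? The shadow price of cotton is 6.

902

Δb = 1, so new z* = 896 + (6)·(1) = 896 + 6 = 902.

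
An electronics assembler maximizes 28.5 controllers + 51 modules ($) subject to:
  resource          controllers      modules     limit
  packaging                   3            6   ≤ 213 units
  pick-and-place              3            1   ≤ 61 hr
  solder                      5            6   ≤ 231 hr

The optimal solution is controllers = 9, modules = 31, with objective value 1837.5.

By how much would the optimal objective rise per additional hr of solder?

1.5

Binding: packaging and solder. Non-binding: pick-and-place (3 unused).
Slack constraints have shadow price 0 (complementary slackness).
From A_Bᵀ y = c: 3·y_packaging + 5·y_solder = 28.5; 6·y_packaging + 6·y_solder = 51.
Solving: y_packaging = 7, y_solder = 1.5.
Shadow price of solder = 1.5.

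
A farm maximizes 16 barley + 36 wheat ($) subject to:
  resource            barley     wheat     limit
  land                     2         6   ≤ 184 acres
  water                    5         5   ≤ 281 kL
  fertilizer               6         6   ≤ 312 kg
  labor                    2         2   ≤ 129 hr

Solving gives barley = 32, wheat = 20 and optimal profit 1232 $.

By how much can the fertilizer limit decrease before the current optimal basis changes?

Binding constraints: land, fertilizer. The basis is B = [[2,6],[6,6]] with det -24.
Per unit decrease in fertilizer, x* moves by d = (-0.25, 0.0833).
The basis stays optimal until barley reaches 0; allowable decrease = 128 kg.

128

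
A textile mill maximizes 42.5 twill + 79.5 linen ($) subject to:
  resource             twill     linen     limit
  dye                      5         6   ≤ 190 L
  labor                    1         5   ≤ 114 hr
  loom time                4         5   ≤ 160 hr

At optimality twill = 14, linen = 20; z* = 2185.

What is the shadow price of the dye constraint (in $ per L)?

Binding: dye and labor. Non-binding: loom time (4 unused).
Slack constraints have shadow price 0 (complementary slackness).
Dual feasibility on the basic columns requires 5·y_dye + 1·y_labor = 42.5, 6·y_dye + 5·y_labor = 79.5.
→ y_dye = 7 and y_labor = 7.5.
Shadow price of dye = 7.

7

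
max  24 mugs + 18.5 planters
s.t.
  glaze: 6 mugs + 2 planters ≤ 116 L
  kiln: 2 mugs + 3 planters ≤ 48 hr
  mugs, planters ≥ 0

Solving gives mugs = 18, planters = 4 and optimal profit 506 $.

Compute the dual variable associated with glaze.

2.5

At the optimum: glaze uses 116 of 116 (binding); kiln uses 48 of 48 (binding).
Dual feasibility on the basic columns requires 6·y_glaze + 2·y_kiln = 24, 2·y_glaze + 3·y_kiln = 18.5.
This yields shadow prices y_glaze = 2.5, y_kiln = 4.5.
Shadow price of glaze = 2.5.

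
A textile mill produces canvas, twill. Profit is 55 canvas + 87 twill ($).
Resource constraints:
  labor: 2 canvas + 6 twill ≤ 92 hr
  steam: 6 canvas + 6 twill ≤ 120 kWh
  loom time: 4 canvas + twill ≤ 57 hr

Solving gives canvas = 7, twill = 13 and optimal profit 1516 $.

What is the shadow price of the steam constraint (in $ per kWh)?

6.5

Binding: labor and steam. Non-binding: loom time (16 unused).
Since loom time is not tight, its dual is 0.
From A_Bᵀ y = c: 2·y_labor + 6·y_steam = 55; 6·y_labor + 6·y_steam = 87.
Solving: y_labor = 8, y_steam = 6.5.
Shadow price of steam = 6.5.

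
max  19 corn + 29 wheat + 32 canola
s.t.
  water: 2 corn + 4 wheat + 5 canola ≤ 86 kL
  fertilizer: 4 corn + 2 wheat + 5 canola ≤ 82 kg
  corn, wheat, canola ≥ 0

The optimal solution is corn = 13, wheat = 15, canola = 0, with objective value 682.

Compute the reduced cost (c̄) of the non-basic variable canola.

-8

At the optimum: water uses 86 of 86 (binding); fertilizer uses 82 of 82 (binding).
Dual feasibility on the basic columns requires 2·y_water + 4·y_fertilizer = 19, 4·y_water + 2·y_fertilizer = 29.
This yields shadow prices y_water = 6.5, y_fertilizer = 1.5.
Reduced cost of canola: c₃ − yᵀa₃ = 32 − (6.5·5 + 1.5·5) = 32 − 40 = -8.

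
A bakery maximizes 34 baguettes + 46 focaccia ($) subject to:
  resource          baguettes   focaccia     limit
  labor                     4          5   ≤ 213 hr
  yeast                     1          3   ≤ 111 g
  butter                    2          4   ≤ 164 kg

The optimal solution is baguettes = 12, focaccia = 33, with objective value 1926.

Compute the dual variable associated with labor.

Check each constraint at x*: labor 213/213 (tight); yeast 111/111 (tight); butter 156/164 (slack 8).
By complementary slackness, y = 0 for the non-binding constraint.
From A_Bᵀ y = c: 4·y_labor + 1·y_yeast = 34; 5·y_labor + 3·y_yeast = 46.
→ y_labor = 8 and y_yeast = 2.
Shadow price of labor = 8.

8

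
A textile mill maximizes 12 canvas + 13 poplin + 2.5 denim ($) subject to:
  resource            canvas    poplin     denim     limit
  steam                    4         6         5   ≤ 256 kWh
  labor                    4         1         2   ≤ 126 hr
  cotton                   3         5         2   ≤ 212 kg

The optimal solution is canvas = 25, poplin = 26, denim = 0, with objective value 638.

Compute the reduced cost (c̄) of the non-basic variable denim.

-9.5

At the optimum: steam uses 256 of 256 (binding); labor uses 126 of 126 (binding); cotton uses 205 of 212 (slack = 7).
Slack constraints have shadow price 0 (complementary slackness).
From A_Bᵀ y = c: 4·y_steam + 4·y_labor = 12; 6·y_steam + 1·y_labor = 13.
This yields shadow prices y_steam = 2, y_labor = 1.
Reduced cost of denim: c₃ − yᵀa₃ = 2.5 − (2·5 + 1·2) = 2.5 − 12 = -9.5.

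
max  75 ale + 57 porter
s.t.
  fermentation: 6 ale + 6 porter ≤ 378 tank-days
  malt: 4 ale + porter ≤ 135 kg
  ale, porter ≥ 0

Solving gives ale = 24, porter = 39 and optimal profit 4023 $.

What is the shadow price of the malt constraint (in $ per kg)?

6

At the optimum: fermentation uses 378 of 378 (binding); malt uses 135 of 135 (binding).
Dual feasibility on the basic columns requires 6·y_fermentation + 4·y_malt = 75, 6·y_fermentation + 1·y_malt = 57.
→ y_fermentation = 8.5 and y_malt = 6.
Shadow price of malt = 6.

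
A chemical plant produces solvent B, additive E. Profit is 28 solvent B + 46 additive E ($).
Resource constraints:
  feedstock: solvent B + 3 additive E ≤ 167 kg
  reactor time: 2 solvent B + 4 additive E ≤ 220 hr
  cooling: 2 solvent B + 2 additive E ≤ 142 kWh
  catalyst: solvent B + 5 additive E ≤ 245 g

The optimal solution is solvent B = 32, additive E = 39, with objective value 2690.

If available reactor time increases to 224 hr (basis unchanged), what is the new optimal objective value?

2726

At the optimum: feedstock uses 149 of 167 (slack = 18); reactor time uses 220 of 220 (binding); cooling uses 142 of 142 (binding); catalyst uses 227 of 245 (slack = 18).
Since feedstock, catalyst are not tight, their duals are 0.
Dual feasibility on the basic columns requires 2·y_reactor time + 2·y_cooling = 28, 4·y_reactor time + 2·y_cooling = 46.
→ y_reactor time = 9 and y_cooling = 5.
Δz = y_reactor time·Δb = 9 × (4) = 36, so new z* = 2690 + 36 = 2726.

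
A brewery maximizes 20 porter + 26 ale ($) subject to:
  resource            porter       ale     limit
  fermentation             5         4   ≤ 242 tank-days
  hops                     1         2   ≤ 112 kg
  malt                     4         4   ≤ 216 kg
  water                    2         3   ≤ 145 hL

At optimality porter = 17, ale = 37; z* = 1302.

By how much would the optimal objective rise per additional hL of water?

6

At the optimum: fermentation uses 233 of 242 (slack = 9); hops uses 91 of 112 (slack = 21); malt uses 216 of 216 (binding); water uses 145 of 145 (binding).
Slack constraints have shadow price 0 (complementary slackness).
Dual feasibility on the basic columns requires 4·y_malt + 2·y_water = 20, 4·y_malt + 3·y_water = 26.
Solving: y_malt = 2, y_water = 6.
Shadow price of water = 6.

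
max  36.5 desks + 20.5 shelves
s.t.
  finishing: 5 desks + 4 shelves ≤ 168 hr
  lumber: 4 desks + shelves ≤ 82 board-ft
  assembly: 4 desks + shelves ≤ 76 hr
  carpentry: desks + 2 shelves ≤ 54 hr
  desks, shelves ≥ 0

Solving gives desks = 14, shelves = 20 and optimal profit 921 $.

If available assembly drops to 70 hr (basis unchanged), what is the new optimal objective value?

At the optimum: finishing uses 150 of 168 (slack = 18); lumber uses 76 of 82 (slack = 6); assembly uses 76 of 76 (binding); carpentry uses 54 of 54 (binding).
Slack constraints have shadow price 0 (complementary slackness).
Dual feasibility on the basic columns requires 4·y_assembly + 1·y_carpentry = 36.5, 1·y_assembly + 2·y_carpentry = 20.5.
→ y_assembly = 7.5 and y_carpentry = 6.5.
Δz = y_assembly·Δb = 7.5 × (-6) = -45, so new z* = 921 − 45 = 876.

876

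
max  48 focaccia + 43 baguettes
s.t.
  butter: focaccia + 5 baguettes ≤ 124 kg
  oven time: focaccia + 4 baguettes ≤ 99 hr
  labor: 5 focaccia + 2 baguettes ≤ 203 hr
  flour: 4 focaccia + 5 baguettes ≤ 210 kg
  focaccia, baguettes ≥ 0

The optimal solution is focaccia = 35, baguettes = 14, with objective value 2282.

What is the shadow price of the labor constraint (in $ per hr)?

4

Check each constraint at x*: butter 105/124 (slack 19); oven time 91/99 (slack 8); labor 203/203 (tight); flour 210/210 (tight).
By complementary slackness, y = 0 for the non-binding constraints.
Dual feasibility on the basic columns requires 5·y_labor + 4·y_flour = 48, 2·y_labor + 5·y_flour = 43.
This yields shadow prices y_labor = 4, y_flour = 7.
Shadow price of labor = 4.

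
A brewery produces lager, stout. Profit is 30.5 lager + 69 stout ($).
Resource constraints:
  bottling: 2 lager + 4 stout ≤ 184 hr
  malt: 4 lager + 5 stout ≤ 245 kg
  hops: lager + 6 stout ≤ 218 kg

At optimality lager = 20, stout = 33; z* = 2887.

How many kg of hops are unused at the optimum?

hops used = 1·20 + 6·33 = 218; slack = 218 − 218 = 0.

0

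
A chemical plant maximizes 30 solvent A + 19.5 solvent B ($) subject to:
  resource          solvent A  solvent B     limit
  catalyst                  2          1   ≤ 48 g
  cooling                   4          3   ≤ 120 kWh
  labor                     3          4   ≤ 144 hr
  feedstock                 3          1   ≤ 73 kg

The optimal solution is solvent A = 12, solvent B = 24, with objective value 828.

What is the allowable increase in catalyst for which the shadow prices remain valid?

Binding constraints: catalyst, cooling. The basis is B = [[2,1],[4,3]] with det 2.
Per unit increase in catalyst, x* moves by d = (1.5, -2).
The basis stays optimal until feedstock becomes binding; allowable increase = 5.2 g.

5.2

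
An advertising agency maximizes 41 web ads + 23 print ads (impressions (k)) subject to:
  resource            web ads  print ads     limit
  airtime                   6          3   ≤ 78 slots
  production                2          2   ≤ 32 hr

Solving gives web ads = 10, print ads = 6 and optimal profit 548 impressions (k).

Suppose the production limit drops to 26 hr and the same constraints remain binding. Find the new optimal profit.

533

Both airtime and production are binding at x*.
From A_Bᵀ y = c: 6·y_airtime + 2·y_production = 41; 3·y_airtime + 2·y_production = 23.
→ y_airtime = 6 and y_production = 2.5.
Δz = y_production·Δb = 2.5 × (-6) = -15, so new z* = 548 − 15 = 533.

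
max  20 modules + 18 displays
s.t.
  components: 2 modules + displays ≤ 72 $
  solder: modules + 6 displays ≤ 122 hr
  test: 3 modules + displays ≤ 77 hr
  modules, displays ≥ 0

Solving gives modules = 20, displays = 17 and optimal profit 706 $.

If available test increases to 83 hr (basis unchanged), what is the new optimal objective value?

At the optimum: components uses 57 of 72 (slack = 15); solder uses 122 of 122 (binding); test uses 77 of 77 (binding).
Since components is not tight, its dual is 0.
The binding rows give the dual system: 1·y_solder + 3·y_test = 20 and 6·y_solder + 1·y_test = 18.
This yields shadow prices y_solder = 2, y_test = 6.
Δz = y_test·Δb = 6 × (6) = 36, so new z* = 706 + 36 = 742.

742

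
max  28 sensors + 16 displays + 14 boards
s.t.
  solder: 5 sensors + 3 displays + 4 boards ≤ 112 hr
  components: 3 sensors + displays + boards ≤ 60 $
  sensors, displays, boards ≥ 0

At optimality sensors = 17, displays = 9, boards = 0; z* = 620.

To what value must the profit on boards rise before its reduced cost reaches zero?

Check each constraint at x*: solder 112/112 (tight); components 60/60 (tight).
Dual feasibility on the basic columns requires 5·y_solder + 3·y_components = 28, 3·y_solder + 1·y_components = 16.
This yields shadow prices y_solder = 5, y_components = 1.
boards enters the basis when its profit ≥ yᵀa₃ = 5·4 + 1·1 = 21.

21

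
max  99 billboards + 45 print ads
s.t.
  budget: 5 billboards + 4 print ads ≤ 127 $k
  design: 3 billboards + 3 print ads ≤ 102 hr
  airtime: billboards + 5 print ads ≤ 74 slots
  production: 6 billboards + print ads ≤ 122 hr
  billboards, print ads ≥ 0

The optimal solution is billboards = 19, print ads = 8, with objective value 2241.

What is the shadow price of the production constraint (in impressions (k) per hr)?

Binding: budget and production. Non-binding: design (21 unused), airtime (15 unused).
By complementary slackness, y = 0 for the non-binding constraints.
Dual feasibility on the basic columns requires 5·y_budget + 6·y_production = 99, 4·y_budget + 1·y_production = 45.
Solving: y_budget = 9, y_production = 9.
Shadow price of production = 9.

9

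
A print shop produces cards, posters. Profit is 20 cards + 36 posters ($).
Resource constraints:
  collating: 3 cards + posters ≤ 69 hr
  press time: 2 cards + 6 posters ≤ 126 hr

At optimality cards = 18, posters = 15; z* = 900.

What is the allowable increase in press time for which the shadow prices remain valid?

Binding constraints: collating, press time. The basis is B = [[3,1],[2,6]] with det 16.
Per unit increase in press time, x* moves by d = (-0.0625, 0.1875).
The basis stays optimal until cards reaches 0; allowable increase = 288 hr.

288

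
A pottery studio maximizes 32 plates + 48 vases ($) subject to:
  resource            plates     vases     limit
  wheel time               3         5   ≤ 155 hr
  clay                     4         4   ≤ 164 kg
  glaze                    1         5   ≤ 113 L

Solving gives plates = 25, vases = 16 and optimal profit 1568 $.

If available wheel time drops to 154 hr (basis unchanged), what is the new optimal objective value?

Check each constraint at x*: wheel time 155/155 (tight); clay 164/164 (tight); glaze 105/113 (slack 8).
By complementary slackness, y = 0 for the non-binding constraint.
From A_Bᵀ y = c: 3·y_wheel time + 4·y_clay = 32; 5·y_wheel time + 4·y_clay = 48.
→ y_wheel time = 8 and y_clay = 2.
Δz = y_wheel time·Δb = 8 × (-1) = -8, so new z* = 1568 − 8 = 1560.

1560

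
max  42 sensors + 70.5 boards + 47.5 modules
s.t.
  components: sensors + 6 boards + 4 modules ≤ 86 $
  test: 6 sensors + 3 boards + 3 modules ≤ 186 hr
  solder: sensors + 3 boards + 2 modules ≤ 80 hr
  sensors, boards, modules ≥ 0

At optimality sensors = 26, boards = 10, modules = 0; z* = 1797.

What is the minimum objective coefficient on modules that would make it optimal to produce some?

Check each constraint at x*: components 86/86 (tight); test 186/186 (tight); solder 56/80 (slack 24).
Slack constraints have shadow price 0 (complementary slackness).
Dual feasibility on the basic columns requires 1·y_components + 6·y_test = 42, 6·y_components + 3·y_test = 70.5.
→ y_components = 9 and y_test = 5.5.
modules enters the basis when its profit ≥ yᵀa₃ = 9·4 + 5.5·3 = 52.5.

52.5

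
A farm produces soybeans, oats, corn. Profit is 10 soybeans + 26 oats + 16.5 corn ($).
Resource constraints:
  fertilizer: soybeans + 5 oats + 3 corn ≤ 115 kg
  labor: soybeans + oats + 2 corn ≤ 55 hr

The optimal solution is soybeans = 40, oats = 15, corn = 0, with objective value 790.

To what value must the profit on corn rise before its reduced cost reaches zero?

24

Both fertilizer and labor are binding at x*.
From A_Bᵀ y = c: 1·y_fertilizer + 1·y_labor = 10; 5·y_fertilizer + 1·y_labor = 26.
Solving: y_fertilizer = 4, y_labor = 6.
corn enters the basis when its profit ≥ yᵀa₃ = 4·3 + 6·2 = 24.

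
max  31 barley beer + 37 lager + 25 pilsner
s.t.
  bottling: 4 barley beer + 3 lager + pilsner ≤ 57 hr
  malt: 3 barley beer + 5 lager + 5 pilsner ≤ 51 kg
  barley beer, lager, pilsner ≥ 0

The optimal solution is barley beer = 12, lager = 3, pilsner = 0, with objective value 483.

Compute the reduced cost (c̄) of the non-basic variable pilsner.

-4

Check each constraint at x*: bottling 57/57 (tight); malt 51/51 (tight).
The binding rows give the dual system: 4·y_bottling + 3·y_malt = 31 and 3·y_bottling + 5·y_malt = 37.
This yields shadow prices y_bottling = 4, y_malt = 5.
Reduced cost of pilsner: c₃ − yᵀa₃ = 25 − (4·1 + 5·5) = 25 − 29 = -4.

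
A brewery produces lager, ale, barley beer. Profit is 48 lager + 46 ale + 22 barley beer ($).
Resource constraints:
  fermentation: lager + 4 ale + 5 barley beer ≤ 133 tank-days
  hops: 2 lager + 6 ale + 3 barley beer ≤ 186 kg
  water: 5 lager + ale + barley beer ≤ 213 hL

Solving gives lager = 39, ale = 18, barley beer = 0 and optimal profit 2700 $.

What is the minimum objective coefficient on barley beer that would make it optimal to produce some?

26.5

Binding: hops and water. Non-binding: fermentation (22 unused).
Slack constraints have shadow price 0 (complementary slackness).
The binding rows give the dual system: 2·y_hops + 5·y_water = 48 and 6·y_hops + 1·y_water = 46.
→ y_hops = 6.5 and y_water = 7.
barley beer enters the basis when its profit ≥ yᵀa₃ = 6.5·3 + 7·1 = 26.5.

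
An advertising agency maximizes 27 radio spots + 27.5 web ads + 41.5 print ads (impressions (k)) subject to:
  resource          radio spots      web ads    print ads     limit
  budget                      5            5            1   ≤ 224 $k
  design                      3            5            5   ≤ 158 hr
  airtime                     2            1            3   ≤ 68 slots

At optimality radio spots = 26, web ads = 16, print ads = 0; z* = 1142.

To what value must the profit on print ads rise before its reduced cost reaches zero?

At the optimum: budget uses 210 of 224 (slack = 14); design uses 158 of 158 (binding); airtime uses 68 of 68 (binding).
By complementary slackness, y = 0 for the non-binding constraint.
From A_Bᵀ y = c: 3·y_design + 2·y_airtime = 27; 5·y_design + 1·y_airtime = 27.5.
→ y_design = 4 and y_airtime = 7.5.
print ads enters the basis when its profit ≥ yᵀa₃ = 4·5 + 7.5·3 = 42.5.

42.5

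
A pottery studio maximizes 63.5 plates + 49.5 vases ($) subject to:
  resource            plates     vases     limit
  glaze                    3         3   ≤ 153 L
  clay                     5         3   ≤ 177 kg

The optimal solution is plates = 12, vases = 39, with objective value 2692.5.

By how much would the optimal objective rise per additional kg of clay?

Both glaze and clay are binding at x*.
Dual feasibility on the basic columns requires 3·y_glaze + 5·y_clay = 63.5, 3·y_glaze + 3·y_clay = 49.5.
→ y_glaze = 9.5 and y_clay = 7.
Shadow price of clay = 7.

7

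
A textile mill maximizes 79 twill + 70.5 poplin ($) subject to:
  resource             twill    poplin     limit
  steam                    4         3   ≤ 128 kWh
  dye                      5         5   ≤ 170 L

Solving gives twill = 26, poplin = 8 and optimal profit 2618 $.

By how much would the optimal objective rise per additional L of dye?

Check each constraint at x*: steam 128/128 (tight); dye 170/170 (tight).
Dual feasibility on the basic columns requires 4·y_steam + 5·y_dye = 79, 3·y_steam + 5·y_dye = 70.5.
This yields shadow prices y_steam = 8.5, y_dye = 9.
Shadow price of dye = 9.

9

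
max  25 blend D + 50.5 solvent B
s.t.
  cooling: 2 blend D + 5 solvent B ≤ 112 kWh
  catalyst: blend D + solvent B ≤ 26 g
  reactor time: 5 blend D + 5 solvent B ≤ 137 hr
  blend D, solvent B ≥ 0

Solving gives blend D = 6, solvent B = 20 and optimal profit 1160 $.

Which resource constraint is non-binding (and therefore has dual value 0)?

reactor time

cooling: 112/112 (binding)
catalyst: 26/26 (binding)
reactor time: 130/137 (slack 7)
By complementary slackness, a constraint with positive slack has shadow price 0 → reactor time.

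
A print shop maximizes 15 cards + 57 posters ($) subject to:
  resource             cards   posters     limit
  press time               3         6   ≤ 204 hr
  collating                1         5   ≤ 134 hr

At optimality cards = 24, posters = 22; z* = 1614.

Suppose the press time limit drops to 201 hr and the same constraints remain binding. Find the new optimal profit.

Both press time and collating are binding at x*.
From A_Bᵀ y = c: 3·y_press time + 1·y_collating = 15; 6·y_press time + 5·y_collating = 57.
Solving: y_press time = 2, y_collating = 9.
Δz = y_press time·Δb = 2 × (-3) = -6, so new z* = 1614 − 6 = 1608.

1608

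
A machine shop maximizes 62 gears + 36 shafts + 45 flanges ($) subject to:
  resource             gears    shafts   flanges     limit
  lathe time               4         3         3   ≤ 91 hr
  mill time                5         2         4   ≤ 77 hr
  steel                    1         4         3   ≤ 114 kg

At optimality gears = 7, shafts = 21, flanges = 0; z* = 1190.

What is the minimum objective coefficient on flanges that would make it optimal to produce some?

48

Binding: lathe time and mill time. Non-binding: steel (23 unused).
By complementary slackness, y = 0 for the non-binding constraint.
The binding rows give the dual system: 4·y_lathe time + 5·y_mill time = 62 and 3·y_lathe time + 2·y_mill time = 36.
This yields shadow prices y_lathe time = 8, y_mill time = 6.
flanges enters the basis when its profit ≥ yᵀa₃ = 8·3 + 6·4 = 48.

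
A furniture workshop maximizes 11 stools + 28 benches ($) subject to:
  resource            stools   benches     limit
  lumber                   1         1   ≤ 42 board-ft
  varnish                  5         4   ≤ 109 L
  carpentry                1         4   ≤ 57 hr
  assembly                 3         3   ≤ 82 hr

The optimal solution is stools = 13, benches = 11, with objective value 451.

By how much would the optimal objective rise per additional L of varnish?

Check each constraint at x*: lumber 24/42 (slack 18); varnish 109/109 (tight); carpentry 57/57 (tight); assembly 72/82 (slack 10).
Slack constraints have shadow price 0 (complementary slackness).
From A_Bᵀ y = c: 5·y_varnish + 1·y_carpentry = 11; 4·y_varnish + 4·y_carpentry = 28.
→ y_varnish = 1 and y_carpentry = 6.
Shadow price of varnish = 1.

1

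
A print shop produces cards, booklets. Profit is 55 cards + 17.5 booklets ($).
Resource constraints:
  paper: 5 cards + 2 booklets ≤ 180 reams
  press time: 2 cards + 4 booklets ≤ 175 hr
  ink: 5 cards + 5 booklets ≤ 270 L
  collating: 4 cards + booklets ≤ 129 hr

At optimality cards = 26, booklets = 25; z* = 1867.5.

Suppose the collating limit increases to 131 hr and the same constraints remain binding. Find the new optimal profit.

1882.5

At the optimum: paper uses 180 of 180 (binding); press time uses 152 of 175 (slack = 23); ink uses 255 of 270 (slack = 15); collating uses 129 of 129 (binding).
Slack constraints have shadow price 0 (complementary slackness).
The binding rows give the dual system: 5·y_paper + 4·y_collating = 55 and 2·y_paper + 1·y_collating = 17.5.
This yields shadow prices y_paper = 5, y_collating = 7.5.
Δz = y_collating·Δb = 7.5 × (2) = 15, so new z* = 1867.5 + 15 = 1882.5.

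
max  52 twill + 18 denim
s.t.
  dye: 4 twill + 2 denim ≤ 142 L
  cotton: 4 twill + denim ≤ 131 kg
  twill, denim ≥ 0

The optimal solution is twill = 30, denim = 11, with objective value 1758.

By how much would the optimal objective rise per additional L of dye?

Both dye and cotton are binding at x*.
The binding rows give the dual system: 4·y_dye + 4·y_cotton = 52 and 2·y_dye + 1·y_cotton = 18.
→ y_dye = 5 and y_cotton = 8.
Shadow price of dye = 5.

5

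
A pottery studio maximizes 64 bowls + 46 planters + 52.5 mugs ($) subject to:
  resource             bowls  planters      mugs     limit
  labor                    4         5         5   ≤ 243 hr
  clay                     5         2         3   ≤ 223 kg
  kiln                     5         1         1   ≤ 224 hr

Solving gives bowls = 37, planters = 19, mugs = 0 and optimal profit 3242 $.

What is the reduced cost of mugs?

-1.5

Check each constraint at x*: labor 243/243 (tight); clay 223/223 (tight); kiln 204/224 (slack 20).
Slack constraints have shadow price 0 (complementary slackness).
From A_Bᵀ y = c: 4·y_labor + 5·y_clay = 64; 5·y_labor + 2·y_clay = 46.
This yields shadow prices y_labor = 6, y_clay = 8.
Reduced cost of mugs: c₃ − yᵀa₃ = 52.5 − (6·5 + 8·3) = 52.5 − 54 = -1.5.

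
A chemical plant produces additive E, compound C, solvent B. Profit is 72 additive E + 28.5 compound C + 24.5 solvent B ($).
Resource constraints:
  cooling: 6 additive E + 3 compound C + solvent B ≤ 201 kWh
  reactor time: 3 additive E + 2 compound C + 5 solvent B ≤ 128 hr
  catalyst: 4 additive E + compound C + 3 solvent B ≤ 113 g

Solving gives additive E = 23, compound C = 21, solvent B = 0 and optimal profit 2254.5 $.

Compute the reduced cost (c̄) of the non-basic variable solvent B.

Binding: cooling and catalyst. Non-binding: reactor time (17 unused).
By complementary slackness, y = 0 for the non-binding constraint.
Dual feasibility on the basic columns requires 6·y_cooling + 4·y_catalyst = 72, 3·y_cooling + 1·y_catalyst = 28.5.
→ y_cooling = 7 and y_catalyst = 7.5.
Reduced cost of solvent B: c₃ − yᵀa₃ = 24.5 − (7·1 + 7.5·3) = 24.5 − 29.5 = -5.

-5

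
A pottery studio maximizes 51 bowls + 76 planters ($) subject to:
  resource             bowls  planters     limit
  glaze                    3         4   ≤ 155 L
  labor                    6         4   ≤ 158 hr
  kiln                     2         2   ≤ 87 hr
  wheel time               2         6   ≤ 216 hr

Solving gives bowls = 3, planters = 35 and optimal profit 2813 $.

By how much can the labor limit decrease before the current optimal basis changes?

Binding constraints: labor, wheel time. The basis is B = [[6,4],[2,6]] with det 28.
Per unit decrease in labor, x* moves by d = (-0.2143, 0.0714).
The basis stays optimal until bowls reaches 0; allowable decrease = 14 hr.

14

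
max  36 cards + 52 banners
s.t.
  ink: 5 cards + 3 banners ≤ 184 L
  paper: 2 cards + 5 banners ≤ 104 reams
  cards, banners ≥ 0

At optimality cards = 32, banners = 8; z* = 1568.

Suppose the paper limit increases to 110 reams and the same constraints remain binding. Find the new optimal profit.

1616

Both ink and paper are binding at x*.
The binding rows give the dual system: 5·y_ink + 2·y_paper = 36 and 3·y_ink + 5·y_paper = 52.
→ y_ink = 4 and y_paper = 8.
Δz = y_paper·Δb = 8 × (6) = 48, so new z* = 1568 + 48 = 1616.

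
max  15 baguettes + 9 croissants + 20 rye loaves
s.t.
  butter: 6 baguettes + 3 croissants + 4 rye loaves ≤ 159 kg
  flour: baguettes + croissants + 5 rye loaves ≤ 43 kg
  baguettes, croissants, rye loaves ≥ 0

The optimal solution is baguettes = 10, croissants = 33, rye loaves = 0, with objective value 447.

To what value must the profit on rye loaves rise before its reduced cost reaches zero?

At the optimum: butter uses 159 of 159 (binding); flour uses 43 of 43 (binding).
Dual feasibility on the basic columns requires 6·y_butter + 1·y_flour = 15, 3·y_butter + 1·y_flour = 9.
→ y_butter = 2 and y_flour = 3.
rye loaves enters the basis when its profit ≥ yᵀa₃ = 2·4 + 3·5 = 23.

23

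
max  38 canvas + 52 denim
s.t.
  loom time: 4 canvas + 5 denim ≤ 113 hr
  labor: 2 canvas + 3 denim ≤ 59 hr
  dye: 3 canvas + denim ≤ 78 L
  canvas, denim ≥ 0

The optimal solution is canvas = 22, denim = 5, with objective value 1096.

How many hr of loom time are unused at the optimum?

loom time used = 4·22 + 5·5 = 113; slack = 113 − 113 = 0.

0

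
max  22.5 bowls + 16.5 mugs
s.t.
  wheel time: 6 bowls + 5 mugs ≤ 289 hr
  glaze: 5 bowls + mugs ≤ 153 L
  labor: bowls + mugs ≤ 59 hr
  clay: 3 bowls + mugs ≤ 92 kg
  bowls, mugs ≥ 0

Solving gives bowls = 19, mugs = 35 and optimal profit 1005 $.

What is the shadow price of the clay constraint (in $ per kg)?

1.5

Binding: wheel time and clay. Non-binding: glaze (23 unused), labor (5 unused).
Slack constraints have shadow price 0 (complementary slackness).
The binding rows give the dual system: 6·y_wheel time + 3·y_clay = 22.5 and 5·y_wheel time + 1·y_clay = 16.5.
Solving: y_wheel time = 3, y_clay = 1.5.
Shadow price of clay = 1.5.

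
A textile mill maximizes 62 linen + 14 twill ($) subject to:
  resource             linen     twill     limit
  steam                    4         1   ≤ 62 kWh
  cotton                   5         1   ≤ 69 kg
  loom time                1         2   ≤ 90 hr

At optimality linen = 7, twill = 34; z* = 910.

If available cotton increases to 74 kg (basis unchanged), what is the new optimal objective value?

940

Binding: steam and cotton. Non-binding: loom time (15 unused).
Since loom time is not tight, its dual is 0.
Dual feasibility on the basic columns requires 4·y_steam + 5·y_cotton = 62, 1·y_steam + 1·y_cotton = 14.
This yields shadow prices y_steam = 8, y_cotton = 6.
Δz = y_cotton·Δb = 6 × (5) = 30, so new z* = 910 + 30 = 940.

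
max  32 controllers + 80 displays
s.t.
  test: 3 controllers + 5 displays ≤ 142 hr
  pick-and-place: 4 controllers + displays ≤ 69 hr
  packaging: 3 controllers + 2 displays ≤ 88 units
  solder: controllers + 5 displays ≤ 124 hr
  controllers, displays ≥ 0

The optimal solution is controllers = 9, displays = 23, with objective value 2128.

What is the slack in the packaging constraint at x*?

15

packaging used = 3·9 + 2·23 = 73; slack = 88 − 73 = 15.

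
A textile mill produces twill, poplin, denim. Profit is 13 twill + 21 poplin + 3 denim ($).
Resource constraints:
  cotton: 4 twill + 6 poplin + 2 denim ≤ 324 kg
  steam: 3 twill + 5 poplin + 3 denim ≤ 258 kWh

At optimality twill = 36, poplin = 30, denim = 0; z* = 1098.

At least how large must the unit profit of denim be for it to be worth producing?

At the optimum: cotton uses 324 of 324 (binding); steam uses 258 of 258 (binding).
Dual feasibility on the basic columns requires 4·y_cotton + 3·y_steam = 13, 6·y_cotton + 5·y_steam = 21.
→ y_cotton = 1 and y_steam = 3.
denim enters the basis when its profit ≥ yᵀa₃ = 1·2 + 3·3 = 11.

11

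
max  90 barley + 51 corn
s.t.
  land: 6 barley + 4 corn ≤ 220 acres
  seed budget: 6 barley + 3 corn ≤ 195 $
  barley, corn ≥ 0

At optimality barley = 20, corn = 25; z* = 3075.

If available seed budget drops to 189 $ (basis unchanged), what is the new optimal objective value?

3021

Both land and seed budget are binding at x*.
The binding rows give the dual system: 6·y_land + 6·y_seed budget = 90 and 4·y_land + 3·y_seed budget = 51.
→ y_land = 6 and y_seed budget = 9.
Δz = y_seed budget·Δb = 9 × (-6) = -54, so new z* = 3075 − 54 = 3021.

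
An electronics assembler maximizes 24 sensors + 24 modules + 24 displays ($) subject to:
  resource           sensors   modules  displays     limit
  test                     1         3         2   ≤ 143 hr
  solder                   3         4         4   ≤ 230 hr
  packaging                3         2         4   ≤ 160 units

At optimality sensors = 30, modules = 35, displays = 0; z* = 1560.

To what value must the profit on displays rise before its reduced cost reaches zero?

32

Binding: solder and packaging. Non-binding: test (8 unused).
By complementary slackness, y = 0 for the non-binding constraint.
Dual feasibility on the basic columns requires 3·y_solder + 3·y_packaging = 24, 4·y_solder + 2·y_packaging = 24.
This yields shadow prices y_solder = 4, y_packaging = 4.
displays enters the basis when its profit ≥ yᵀa₃ = 4·4 + 4·4 = 32.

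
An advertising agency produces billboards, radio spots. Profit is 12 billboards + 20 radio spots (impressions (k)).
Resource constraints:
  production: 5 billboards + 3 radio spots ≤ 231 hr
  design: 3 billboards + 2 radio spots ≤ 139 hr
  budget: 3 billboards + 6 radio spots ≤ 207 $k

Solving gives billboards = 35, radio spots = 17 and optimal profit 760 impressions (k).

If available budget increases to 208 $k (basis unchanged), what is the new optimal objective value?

Check each constraint at x*: production 226/231 (slack 5); design 139/139 (tight); budget 207/207 (tight).
Slack constraints have shadow price 0 (complementary slackness).
From A_Bᵀ y = c: 3·y_design + 3·y_budget = 12; 2·y_design + 6·y_budget = 20.
Solving: y_design = 1, y_budget = 3.
Δz = y_budget·Δb = 3 × (1) = 3, so new z* = 760 + 3 = 763.

763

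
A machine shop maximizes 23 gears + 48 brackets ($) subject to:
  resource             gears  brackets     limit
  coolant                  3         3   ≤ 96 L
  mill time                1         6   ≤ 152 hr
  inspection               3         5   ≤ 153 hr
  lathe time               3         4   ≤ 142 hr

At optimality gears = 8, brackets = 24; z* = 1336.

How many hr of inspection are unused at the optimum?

9

inspection used = 3·8 + 5·24 = 144; slack = 153 − 144 = 9.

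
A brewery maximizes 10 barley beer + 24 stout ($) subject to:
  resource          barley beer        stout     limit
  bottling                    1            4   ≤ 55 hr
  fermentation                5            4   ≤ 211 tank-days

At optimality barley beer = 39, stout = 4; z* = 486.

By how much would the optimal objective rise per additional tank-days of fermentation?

1

Both bottling and fermentation are binding at x*.
From A_Bᵀ y = c: 1·y_bottling + 5·y_fermentation = 10; 4·y_bottling + 4·y_fermentation = 24.
This yields shadow prices y_bottling = 5, y_fermentation = 1.
Shadow price of fermentation = 1.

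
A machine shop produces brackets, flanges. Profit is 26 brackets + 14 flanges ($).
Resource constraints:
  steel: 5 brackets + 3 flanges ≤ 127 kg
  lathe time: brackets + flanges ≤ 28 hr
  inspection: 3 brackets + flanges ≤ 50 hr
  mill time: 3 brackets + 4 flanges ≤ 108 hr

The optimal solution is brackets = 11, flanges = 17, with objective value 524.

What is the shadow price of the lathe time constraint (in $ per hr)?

8

At the optimum: steel uses 106 of 127 (slack = 21); lathe time uses 28 of 28 (binding); inspection uses 50 of 50 (binding); mill time uses 101 of 108 (slack = 7).
By complementary slackness, y = 0 for the non-binding constraints.
The binding rows give the dual system: 1·y_lathe time + 3·y_inspection = 26 and 1·y_lathe time + 1·y_inspection = 14.
This yields shadow prices y_lathe time = 8, y_inspection = 6.
Shadow price of lathe time = 8.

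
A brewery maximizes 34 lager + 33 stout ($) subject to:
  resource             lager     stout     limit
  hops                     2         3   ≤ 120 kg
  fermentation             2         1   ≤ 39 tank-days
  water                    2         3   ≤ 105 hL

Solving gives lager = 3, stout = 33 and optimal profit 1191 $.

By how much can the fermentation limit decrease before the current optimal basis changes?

Binding constraints: fermentation, water. The basis is B = [[2,1],[2,3]] with det 4.
Per unit decrease in fermentation, x* moves by d = (-0.75, 0.5).
The basis stays optimal until lager reaches 0; allowable decrease = 4 tank-days.

4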